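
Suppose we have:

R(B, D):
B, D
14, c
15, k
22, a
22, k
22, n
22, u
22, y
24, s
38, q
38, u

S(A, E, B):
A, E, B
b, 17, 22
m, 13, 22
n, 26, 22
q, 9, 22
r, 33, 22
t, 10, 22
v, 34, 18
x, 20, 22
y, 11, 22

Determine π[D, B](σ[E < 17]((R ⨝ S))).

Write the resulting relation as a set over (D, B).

{(a, 22), (k, 22), (n, 22), (u, 22), (y, 22)}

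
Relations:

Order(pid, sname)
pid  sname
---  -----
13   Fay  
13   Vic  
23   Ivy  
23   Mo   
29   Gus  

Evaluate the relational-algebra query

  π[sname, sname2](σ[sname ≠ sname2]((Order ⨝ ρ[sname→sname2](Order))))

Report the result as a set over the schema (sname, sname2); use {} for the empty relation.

{(Fay, Vic), (Ivy, Mo), (Mo, Ivy), (Vic, Fay)}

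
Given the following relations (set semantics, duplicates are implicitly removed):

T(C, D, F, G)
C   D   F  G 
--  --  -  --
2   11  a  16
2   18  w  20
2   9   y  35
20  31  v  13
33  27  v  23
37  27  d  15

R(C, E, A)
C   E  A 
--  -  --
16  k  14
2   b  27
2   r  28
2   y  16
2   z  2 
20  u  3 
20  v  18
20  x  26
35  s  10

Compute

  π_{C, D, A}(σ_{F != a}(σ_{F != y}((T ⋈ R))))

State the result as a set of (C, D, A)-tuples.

{(2, 18, 16), (2, 18, 2), (2, 18, 27), (2, 18, 28), (20, 31, 18), (20, 31, 26), (20, 31, 3)}

T ⋈ R (natural join on C): {(2, 11, a, 16, b, 27), (2, 11, a, 16, r, 28), (2, 11, a, 16, y, 16), (2, 11, a, 16, z, 2), (2, 18, w, 20, b, 27), (2, 18, w, 20, r, 28), (2, 18, w, 20, y, 16), (2, 18, w, 20, z, 2), (2, 9, y, 35, b, 27), (2, 9, y, 35, r, 28), (2, 9, y, 35, y, 16), (2, 9, y, 35, z, 2), (20, 31, v, 13, u, 3), (20, 31, v, 13, v, 18), (20, 31, v, 13, x, 26)}
Selection F != y: {(2, 11, a, 16, b, 27), (2, 11, a, 16, r, 28), (2, 11, a, 16, y, 16), (2, 11, a, 16, z, 2), (2, 18, w, 20, b, 27), (2, 18, w, 20, r, 28), (2, 18, w, 20, y, 16), (2, 18, w, 20, z, 2), (20, 31, v, 13, u, 3), (20, 31, v, 13, v, 18), (20, 31, v, 13, x, 26)}
Selection F != a: {(2, 18, w, 20, b, 27), (2, 18, w, 20, r, 28), (2, 18, w, 20, y, 16), (2, 18, w, 20, z, 2), (20, 31, v, 13, u, 3), (20, 31, v, 13, v, 18), (20, 31, v, 13, x, 26)}
Keep only column(s) C, D, A: {(2, 18, 16), (2, 18, 2), (2, 18, 27), (2, 18, 28), (20, 31, 18), (20, 31, 26), (20, 31, 3)}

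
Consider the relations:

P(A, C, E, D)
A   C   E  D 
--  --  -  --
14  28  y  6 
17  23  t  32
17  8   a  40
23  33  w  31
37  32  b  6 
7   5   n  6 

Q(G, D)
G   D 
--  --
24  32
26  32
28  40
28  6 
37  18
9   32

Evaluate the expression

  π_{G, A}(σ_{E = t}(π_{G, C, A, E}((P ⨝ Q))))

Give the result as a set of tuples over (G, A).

{(24, 17), (26, 17), (9, 17)}

Joining P and Q on D yields {(14, 28, y, 6, 28), (17, 23, t, 32, 24), (17, 23, t, 32, 26), (17, 23, t, 32, 9), (17, 8, a, 40, 28), (37, 32, b, 6, 28), (7, 5, n, 6, 28)}.
π_{G, C, A, E} gives {(24, 23, 17, t), (26, 23, 17, t), (28, 28, 14, y), (28, 32, 37, b), (28, 5, 7, n), (28, 8, 17, a), (9, 23, 17, t)}.
Filtering on E = t leaves {(24, 23, 17, t), (26, 23, 17, t), (9, 23, 17, t)}.
π_{G, A} gives {(24, 17), (26, 17), (9, 17)}.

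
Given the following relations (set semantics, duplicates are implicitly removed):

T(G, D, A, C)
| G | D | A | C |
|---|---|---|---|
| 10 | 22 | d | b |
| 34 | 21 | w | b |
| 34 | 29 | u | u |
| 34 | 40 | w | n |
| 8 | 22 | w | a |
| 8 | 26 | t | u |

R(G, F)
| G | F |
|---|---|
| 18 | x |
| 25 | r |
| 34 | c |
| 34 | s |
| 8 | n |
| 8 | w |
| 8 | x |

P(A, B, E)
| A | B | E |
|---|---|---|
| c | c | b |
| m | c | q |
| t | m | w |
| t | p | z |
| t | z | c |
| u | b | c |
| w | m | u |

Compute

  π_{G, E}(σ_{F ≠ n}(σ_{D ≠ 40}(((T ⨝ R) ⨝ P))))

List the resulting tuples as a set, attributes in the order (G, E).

Natural join on G: {(34, 21, w, b, c), (34, 21, w, b, s), (34, 29, u, u, c), (34, 29, u, u, s), (34, 40, w, n, c), (34, 40, w, n, s), (8, 22, w, a, n), (8, 22, w, a, w), (8, 22, w, a, x), (8, 26, t, u, n), (8, 26, t, u, w), (8, 26, t, u, x)}
Natural join on A: {(34, 21, w, b, c, m, u), (34, 21, w, b, s, m, u), (34, 29, u, u, c, b, c), (34, 29, u, u, s, b, c), (34, 40, w, n, c, m, u), (34, 40, w, n, s, m, u), (8, 22, w, a, n, m, u), (8, 22, w, a, w, m, u), (8, 22, w, a, x, m, u), (8, 26, t, u, n, m, w), (8, 26, t, u, n, p, z), (8, 26, t, u, n, z, c), (8, 26, t, u, w, m, w), (8, 26, t, u, w, p, z), (8, 26, t, u, w, z, c), (8, 26, t, u, x, m, w), (8, 26, t, u, x, p, z), (8, 26, t, u, x, z, c)}
Apply σ_{D ≠ 40}; surviving tuples: {(34, 21, w, b, c, m, u), (34, 21, w, b, s, m, u), (34, 29, u, u, c, b, c), (34, 29, u, u, s, b, c), (8, 22, w, a, n, m, u), (8, 22, w, a, w, m, u), (8, 22, w, a, x, m, u), (8, 26, t, u, n, m, w), (8, 26, t, u, n, p, z), (8, 26, t, u, n, z, c), (8, 26, t, u, w, m, w), (8, 26, t, u, w, p, z), (8, 26, t, u, w, z, c), (8, 26, t, u, x, m, w), (8, 26, t, u, x, p, z), (8, 26, t, u, x, z, c)}
Apply σ_{F ≠ n}; surviving tuples: {(34, 21, w, b, c, m, u), (34, 21, w, b, s, m, u), (34, 29, u, u, c, b, c), (34, 29, u, u, s, b, c), (8, 22, w, a, w, m, u), (8, 22, w, a, x, m, u), (8, 26, t, u, w, m, w), (8, 26, t, u, w, p, z), (8, 26, t, u, w, z, c), (8, 26, t, u, x, m, w), (8, 26, t, u, x, p, z), (8, 26, t, u, x, z, c)}
Projecting to G, E (6 duplicate(s) eliminated): {(34, c), (34, u), (8, c), (8, u), (8, w), (8, z)}

{(34, c), (34, u), (8, c), (8, u), (8, w), (8, z)}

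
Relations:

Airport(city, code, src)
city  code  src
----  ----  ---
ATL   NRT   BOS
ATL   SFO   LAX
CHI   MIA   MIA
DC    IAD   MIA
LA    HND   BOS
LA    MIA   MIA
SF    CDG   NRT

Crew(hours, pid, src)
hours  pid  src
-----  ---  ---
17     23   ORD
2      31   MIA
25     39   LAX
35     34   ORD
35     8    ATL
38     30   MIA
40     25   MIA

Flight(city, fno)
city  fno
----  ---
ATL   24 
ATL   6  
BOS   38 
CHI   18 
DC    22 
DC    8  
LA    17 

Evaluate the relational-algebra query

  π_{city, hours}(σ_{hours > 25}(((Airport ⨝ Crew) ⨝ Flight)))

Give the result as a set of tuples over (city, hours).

Natural join on src: {(ATL, SFO, LAX, 25, 39), (CHI, MIA, MIA, 2, 31), (CHI, MIA, MIA, 38, 30), (CHI, MIA, MIA, 40, 25), (DC, IAD, MIA, 2, 31), (DC, IAD, MIA, 38, 30), (DC, IAD, MIA, 40, 25), (LA, MIA, MIA, 2, 31), (LA, MIA, MIA, 38, 30), (LA, MIA, MIA, 40, 25)}
Natural join on city: {(ATL, SFO, LAX, 25, 39, 24), (ATL, SFO, LAX, 25, 39, 6), (CHI, MIA, MIA, 2, 31, 18), (CHI, MIA, MIA, 38, 30, 18), (CHI, MIA, MIA, 40, 25, 18), (DC, IAD, MIA, 2, 31, 22), (DC, IAD, MIA, 2, 31, 8), (DC, IAD, MIA, 38, 30, 22), (DC, IAD, MIA, 38, 30, 8), (DC, IAD, MIA, 40, 25, 22), (DC, IAD, MIA, 40, 25, 8), (LA, MIA, MIA, 2, 31, 17), (LA, MIA, MIA, 38, 30, 17), (LA, MIA, MIA, 40, 25, 17)}
Filtering on hours > 25 leaves {(CHI, MIA, MIA, 38, 30, 18), (CHI, MIA, MIA, 40, 25, 18), (DC, IAD, MIA, 38, 30, 22), (DC, IAD, MIA, 38, 30, 8), (DC, IAD, MIA, 40, 25, 22), (DC, IAD, MIA, 40, 25, 8), (LA, MIA, MIA, 38, 30, 17), (LA, MIA, MIA, 40, 25, 17)}.
Keep only column(s) city, hours (2 duplicate(s) eliminated): {(CHI, 38), (CHI, 40), (DC, 38), (DC, 40), (LA, 38), (LA, 40)}

{(CHI, 38), (CHI, 40), (DC, 38), (DC, 40), (LA, 38), (LA, 40)}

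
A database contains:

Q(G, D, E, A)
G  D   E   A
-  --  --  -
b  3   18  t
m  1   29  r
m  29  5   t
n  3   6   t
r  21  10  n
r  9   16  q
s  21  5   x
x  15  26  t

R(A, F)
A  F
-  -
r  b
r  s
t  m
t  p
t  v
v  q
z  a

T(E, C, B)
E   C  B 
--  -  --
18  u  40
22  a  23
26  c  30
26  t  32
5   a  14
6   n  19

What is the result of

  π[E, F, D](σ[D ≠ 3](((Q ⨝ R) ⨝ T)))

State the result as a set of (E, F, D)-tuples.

Natural join on A: {(b, 3, 18, t, m), (b, 3, 18, t, p), (b, 3, 18, t, v), (m, 1, 29, r, b), (m, 1, 29, r, s), (m, 29, 5, t, m), (m, 29, 5, t, p), (m, 29, 5, t, v), (n, 3, 6, t, m), (n, 3, 6, t, p), (n, 3, 6, t, v), (x, 15, 26, t, m), (x, 15, 26, t, p), (x, 15, 26, t, v)}
Natural join on E: {(b, 3, 18, t, m, u, 40), (b, 3, 18, t, p, u, 40), (b, 3, 18, t, v, u, 40), (m, 29, 5, t, m, a, 14), (m, 29, 5, t, p, a, 14), (m, 29, 5, t, v, a, 14), (n, 3, 6, t, m, n, 19), (n, 3, 6, t, p, n, 19), (n, 3, 6, t, v, n, 19), (x, 15, 26, t, m, c, 30), (x, 15, 26, t, m, t, 32), (x, 15, 26, t, p, c, 30), (x, 15, 26, t, p, t, 32), (x, 15, 26, t, v, c, 30), (x, 15, 26, t, v, t, 32)}
σ[D ≠ 3]: keep tuples satisfying D ≠ 3 → {(m, 29, 5, t, m, a, 14), (m, 29, 5, t, p, a, 14), (m, 29, 5, t, v, a, 14), (x, 15, 26, t, m, c, 30), (x, 15, 26, t, m, t, 32), (x, 15, 26, t, p, c, 30), (x, 15, 26, t, p, t, 32), (x, 15, 26, t, v, c, 30), (x, 15, 26, t, v, t, 32)}
Projecting to E, F, D (3 duplicate(s) eliminated): {(26, m, 15), (26, p, 15), (26, v, 15), (5, m, 29), (5, p, 29), (5, v, 29)}

{(26, m, 15), (26, p, 15), (26, v, 15), (5, m, 29), (5, p, 29), (5, v, 29)}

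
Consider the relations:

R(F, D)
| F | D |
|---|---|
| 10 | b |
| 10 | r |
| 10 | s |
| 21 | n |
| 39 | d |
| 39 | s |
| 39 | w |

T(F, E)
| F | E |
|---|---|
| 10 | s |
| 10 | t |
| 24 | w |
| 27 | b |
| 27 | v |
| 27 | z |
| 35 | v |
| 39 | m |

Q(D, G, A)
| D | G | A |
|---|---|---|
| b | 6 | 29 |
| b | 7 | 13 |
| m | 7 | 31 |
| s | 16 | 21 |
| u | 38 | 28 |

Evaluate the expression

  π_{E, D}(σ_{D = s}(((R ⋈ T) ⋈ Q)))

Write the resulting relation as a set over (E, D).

{(m, s), (s, s), (t, s)}

Joining R and T on F yields {(10, b, s), (10, b, t), (10, r, s), (10, r, t), (10, s, s), (10, s, t), (39, d, m), (39, s, m), (39, w, m)}.
Joining (R ⋈ T) and Q on D yields {(10, b, s, 6, 29), (10, b, s, 7, 13), (10, b, t, 6, 29), (10, b, t, 7, 13), (10, s, s, 16, 21), (10, s, t, 16, 21), (39, s, m, 16, 21)}.
Filtering on D = s leaves {(10, s, s, 16, 21), (10, s, t, 16, 21), (39, s, m, 16, 21)}.
Projecting to E, D: {(m, s), (s, s), (t, s)}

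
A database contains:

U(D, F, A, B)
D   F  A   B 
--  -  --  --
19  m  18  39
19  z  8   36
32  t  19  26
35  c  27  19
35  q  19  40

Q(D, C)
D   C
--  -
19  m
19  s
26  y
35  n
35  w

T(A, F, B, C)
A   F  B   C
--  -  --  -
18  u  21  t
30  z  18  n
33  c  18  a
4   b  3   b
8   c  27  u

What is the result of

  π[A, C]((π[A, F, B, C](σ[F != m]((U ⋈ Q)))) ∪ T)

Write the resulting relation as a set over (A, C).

{(18, t), (19, n), (19, w), (27, n), (27, w), (30, n), (33, a), (4, b), (8, m), (8, s), (8, u)}

U ⋈ Q (natural join on D): {(19, m, 18, 39, m), (19, m, 18, 39, s), (19, z, 8, 36, m), (19, z, 8, 36, s), (35, c, 27, 19, n), (35, c, 27, 19, w), (35, q, 19, 40, n), (35, q, 19, 40, w)}
Selection F != m: {(19, z, 8, 36, m), (19, z, 8, 36, s), (35, c, 27, 19, n), (35, c, 27, 19, w), (35, q, 19, 40, n), (35, q, 19, 40, w)}
Keep only column(s) A, F, B, C: {(19, q, 40, n), (19, q, 40, w), (27, c, 19, n), (27, c, 19, w), (8, z, 36, m), (8, z, 36, s)}
Set union of the two operands is {(18, u, 21, t), (19, q, 40, n), (19, q, 40, w), (27, c, 19, n), (27, c, 19, w), (30, z, 18, n), (33, c, 18, a), (4, b, 3, b), (8, c, 27, u), (8, z, 36, m), (8, z, 36, s)}.
Keep only column(s) A, C: {(18, t), (19, n), (19, w), (27, n), (27, w), (30, n), (33, a), (4, b), (8, m), (8, s), (8, u)}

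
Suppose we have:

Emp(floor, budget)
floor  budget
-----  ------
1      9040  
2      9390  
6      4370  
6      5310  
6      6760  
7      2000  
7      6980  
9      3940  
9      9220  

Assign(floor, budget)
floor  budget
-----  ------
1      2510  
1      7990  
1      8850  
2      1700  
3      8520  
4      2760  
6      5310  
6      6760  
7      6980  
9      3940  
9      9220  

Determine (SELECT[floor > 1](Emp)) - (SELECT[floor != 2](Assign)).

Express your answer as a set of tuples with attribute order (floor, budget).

σ[floor > 1]: keep tuples satisfying floor > 1 → {(2, 9390), (6, 4370), (6, 5310), (6, 6760), (7, 2000), (7, 6980), (9, 3940), (9, 9220)}
σ[floor != 2]: keep tuples satisfying floor != 2 → {(1, 2510), (1, 7990), (1, 8850), (3, 8520), (4, 2760), (6, 5310), (6, 6760), (7, 6980), (9, 3940), (9, 9220)}
Difference: {(2, 9390), (6, 4370), (6, 5310), (6, 6760), (7, 2000), (7, 6980), (9, 3940), (9, 9220)} with {(1, 2510), (1, 7990), (1, 8850), (3, 8520), (4, 2760), (6, 5310), (6, 6760), (7, 6980), (9, 3940), (9, 9220)} → {(2, 9390), (6, 4370), (7, 2000)}

{(2, 9390), (6, 4370), (7, 2000)}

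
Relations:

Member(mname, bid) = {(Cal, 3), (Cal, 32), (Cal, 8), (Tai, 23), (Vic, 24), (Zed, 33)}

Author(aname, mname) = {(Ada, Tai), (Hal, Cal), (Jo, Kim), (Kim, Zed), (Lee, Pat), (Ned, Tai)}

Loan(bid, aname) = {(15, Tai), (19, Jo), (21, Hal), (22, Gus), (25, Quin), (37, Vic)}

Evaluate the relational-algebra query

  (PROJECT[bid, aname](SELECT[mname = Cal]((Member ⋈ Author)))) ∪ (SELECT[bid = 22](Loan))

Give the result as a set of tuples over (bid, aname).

{(22, Gus), (3, Hal), (32, Hal), (8, Hal)}

Natural join on mname: {(Cal, 3, Hal), (Cal, 32, Hal), (Cal, 8, Hal), (Tai, 23, Ada), (Tai, 23, Ned), (Zed, 33, Kim)}
Filtering on mname = Cal leaves {(Cal, 3, Hal), (Cal, 32, Hal), (Cal, 8, Hal)}.
π_{bid, aname} gives {(3, Hal), (32, Hal), (8, Hal)}.
Filtering on bid = 22 leaves {(22, Gus)}.
Union: {(3, Hal), (32, Hal), (8, Hal)} with {(22, Gus)} → {(22, Gus), (3, Hal), (32, Hal), (8, Hal)}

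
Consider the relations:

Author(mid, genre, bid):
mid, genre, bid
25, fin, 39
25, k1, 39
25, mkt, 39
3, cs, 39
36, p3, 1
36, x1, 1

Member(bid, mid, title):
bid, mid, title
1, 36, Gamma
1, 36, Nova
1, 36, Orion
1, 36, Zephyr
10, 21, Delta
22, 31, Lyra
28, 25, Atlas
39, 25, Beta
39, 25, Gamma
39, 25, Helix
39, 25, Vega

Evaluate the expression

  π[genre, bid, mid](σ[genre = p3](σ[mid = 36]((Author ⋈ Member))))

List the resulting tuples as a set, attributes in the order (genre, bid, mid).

Joining Author and Member on mid, bid yields {(25, fin, 39, Beta), (25, fin, 39, Gamma), (25, fin, 39, Helix), (25, fin, 39, Vega), (25, k1, 39, Beta), (25, k1, 39, Gamma), (25, k1, 39, Helix), (25, k1, 39, Vega), (25, mkt, 39, Beta), (25, mkt, 39, Gamma), (25, mkt, 39, Helix), (25, mkt, 39, Vega), (36, p3, 1, Gamma), (36, p3, 1, Nova), (36, p3, 1, Orion), (36, p3, 1, Zephyr), (36, x1, 1, Gamma), (36, x1, 1, Nova), (36, x1, 1, Orion), (36, x1, 1, Zephyr)}.
Filtering on mid = 36 leaves {(36, p3, 1, Gamma), (36, p3, 1, Nova), (36, p3, 1, Orion), (36, p3, 1, Zephyr), (36, x1, 1, Gamma), (36, x1, 1, Nova), (36, x1, 1, Orion), (36, x1, 1, Zephyr)}.
Filtering on genre = p3 leaves {(36, p3, 1, Gamma), (36, p3, 1, Nova), (36, p3, 1, Orion), (36, p3, 1, Zephyr)}.
Keep only column(s) genre, bid, mid (3 duplicate(s) eliminated): {(p3, 1, 36)}

{(p3, 1, 36)}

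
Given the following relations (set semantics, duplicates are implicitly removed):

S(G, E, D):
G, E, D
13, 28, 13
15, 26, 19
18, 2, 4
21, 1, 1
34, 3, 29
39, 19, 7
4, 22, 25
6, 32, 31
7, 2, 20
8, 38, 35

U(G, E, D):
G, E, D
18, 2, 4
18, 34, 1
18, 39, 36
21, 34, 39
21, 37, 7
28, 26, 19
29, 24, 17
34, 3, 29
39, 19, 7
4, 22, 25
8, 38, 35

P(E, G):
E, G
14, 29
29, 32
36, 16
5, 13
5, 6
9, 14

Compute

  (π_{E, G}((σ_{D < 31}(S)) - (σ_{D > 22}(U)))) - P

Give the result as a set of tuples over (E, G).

{(1, 21), (19, 39), (2, 18), (2, 7), (26, 15), (28, 13)}

σ[D < 31]: keep tuples satisfying D < 31 → {(13, 28, 13), (15, 26, 19), (18, 2, 4), (21, 1, 1), (34, 3, 29), (39, 19, 7), (4, 22, 25), (7, 2, 20)}
σ[D > 22]: keep tuples satisfying D > 22 → {(18, 39, 36), (21, 34, 39), (34, 3, 29), (4, 22, 25), (8, 38, 35)}
Difference: {(13, 28, 13), (15, 26, 19), (18, 2, 4), (21, 1, 1), (34, 3, 29), (39, 19, 7), (4, 22, 25), (7, 2, 20)} with {(18, 39, 36), (21, 34, 39), (34, 3, 29), (4, 22, 25), (8, 38, 35)} → {(13, 28, 13), (15, 26, 19), (18, 2, 4), (21, 1, 1), (39, 19, 7), (7, 2, 20)}
π_{E, G} gives {(1, 21), (19, 39), (2, 18), (2, 7), (26, 15), (28, 13)}.
Difference: {(1, 21), (19, 39), (2, 18), (2, 7), (26, 15), (28, 13)} with {(14, 29), (29, 32), (36, 16), (5, 13), (5, 6), (9, 14)} → {(1, 21), (19, 39), (2, 18), (2, 7), (26, 15), (28, 13)}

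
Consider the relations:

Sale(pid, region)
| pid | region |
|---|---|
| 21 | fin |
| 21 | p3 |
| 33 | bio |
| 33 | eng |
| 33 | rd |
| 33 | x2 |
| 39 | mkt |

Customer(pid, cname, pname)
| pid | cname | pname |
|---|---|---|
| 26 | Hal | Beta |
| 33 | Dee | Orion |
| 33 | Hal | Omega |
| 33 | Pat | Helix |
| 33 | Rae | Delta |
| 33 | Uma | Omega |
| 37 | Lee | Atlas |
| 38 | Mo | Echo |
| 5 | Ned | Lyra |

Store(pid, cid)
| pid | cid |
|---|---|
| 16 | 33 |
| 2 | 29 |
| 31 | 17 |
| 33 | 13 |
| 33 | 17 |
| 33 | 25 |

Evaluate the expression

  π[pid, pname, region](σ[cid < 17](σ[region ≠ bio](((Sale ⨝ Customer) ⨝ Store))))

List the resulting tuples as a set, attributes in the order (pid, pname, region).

Natural join on pid: {(33, bio, Dee, Orion), (33, bio, Hal, Omega), (33, bio, Pat, Helix), (33, bio, Rae, Delta), (33, bio, Uma, Omega), (33, eng, Dee, Orion), (33, eng, Hal, Omega), (33, eng, Pat, Helix), (33, eng, Rae, Delta), (33, eng, Uma, Omega), (33, rd, Dee, Orion), (33, rd, Hal, Omega), (33, rd, Pat, Helix), (33, rd, Rae, Delta), (33, rd, Uma, Omega), (33, x2, Dee, Orion), (33, x2, Hal, Omega), (33, x2, Pat, Helix), (33, x2, Rae, Delta), (33, x2, Uma, Omega)}
Natural join on pid: {(33, bio, Dee, Orion, 13), (33, bio, Dee, Orion, 17), (33, bio, Dee, Orion, 25), (33, bio, Hal, Omega, 13), (33, bio, Hal, Omega, 17), (33, bio, Hal, Omega, 25), (33, bio, Pat, Helix, 13), (33, bio, Pat, Helix, 17), (33, bio, Pat, Helix, 25), (33, bio, Rae, Delta, 13), (33, bio, Rae, Delta, 17), (33, bio, Rae, Delta, 25), (33, bio, Uma, Omega, 13), (33, bio, Uma, Omega, 17), (33, bio, Uma, Omega, 25), (33, eng, Dee, Orion, 13), (33, eng, Dee, Orion, 17), (33, eng, Dee, Orion, 25), (33, eng, Hal, Omega, 13), (33, eng, Hal, Omega, 17), (33, eng, Hal, Omega, 25), (33, eng, Pat, Helix, 13), (33, eng, Pat, Helix, 17), (33, eng, Pat, Helix, 25), (33, eng, Rae, Delta, 13), (33, eng, Rae, Delta, 17), (33, eng, Rae, Delta, 25), (33, eng, Uma, Omega, 13), (33, eng, Uma, Omega, 17), (33, eng, Uma, Omega, 25), (33, rd, Dee, Orion, 13), (33, rd, Dee, Orion, 17), (33, rd, Dee, Orion, 25), (33, rd, Hal, Omega, 13), (33, rd, Hal, Omega, 17), (33, rd, Hal, Omega, 25), (33, rd, Pat, Helix, 13), (33, rd, Pat, Helix, 17), (33, rd, Pat, Helix, 25), (33, rd, Rae, Delta, 13), (33, rd, Rae, Delta, 17), (33, rd, Rae, Delta, 25), (33, rd, Uma, Omega, 13), (33, rd, Uma, Omega, 17), (33, rd, Uma, Omega, 25), (33, x2, Dee, Orion, 13), (33, x2, Dee, Orion, 17), (33, x2, Dee, Orion, 25), (33, x2, Hal, Omega, 13), (33, x2, Hal, Omega, 17), (33, x2, Hal, Omega, 25), (33, x2, Pat, Helix, 13), (33, x2, Pat, Helix, 17), (33, x2, Pat, Helix, 25), (33, x2, Rae, Delta, 13), (33, x2, Rae, Delta, 17), (33, x2, Rae, Delta, 25), (33, x2, Uma, Omega, 13), (33, x2, Uma, Omega, 17), (33, x2, Uma, Omega, 25)}
σ[region ≠ bio]: keep tuples satisfying region ≠ bio → {(33, eng, Dee, Orion, 13), (33, eng, Dee, Orion, 17), (33, eng, Dee, Orion, 25), (33, eng, Hal, Omega, 13), (33, eng, Hal, Omega, 17), (33, eng, Hal, Omega, 25), (33, eng, Pat, Helix, 13), (33, eng, Pat, Helix, 17), (33, eng, Pat, Helix, 25), (33, eng, Rae, Delta, 13), (33, eng, Rae, Delta, 17), (33, eng, Rae, Delta, 25), (33, eng, Uma, Omega, 13), (33, eng, Uma, Omega, 17), (33, eng, Uma, Omega, 25), (33, rd, Dee, Orion, 13), (33, rd, Dee, Orion, 17), (33, rd, Dee, Orion, 25), (33, rd, Hal, Omega, 13), (33, rd, Hal, Omega, 17), (33, rd, Hal, Omega, 25), (33, rd, Pat, Helix, 13), (33, rd, Pat, Helix, 17), (33, rd, Pat, Helix, 25), (33, rd, Rae, Delta, 13), (33, rd, Rae, Delta, 17), (33, rd, Rae, Delta, 25), (33, rd, Uma, Omega, 13), (33, rd, Uma, Omega, 17), (33, rd, Uma, Omega, 25), (33, x2, Dee, Orion, 13), (33, x2, Dee, Orion, 17), (33, x2, Dee, Orion, 25), (33, x2, Hal, Omega, 13), (33, x2, Hal, Omega, 17), (33, x2, Hal, Omega, 25), (33, x2, Pat, Helix, 13), (33, x2, Pat, Helix, 17), (33, x2, Pat, Helix, 25), (33, x2, Rae, Delta, 13), (33, x2, Rae, Delta, 17), (33, x2, Rae, Delta, 25), (33, x2, Uma, Omega, 13), (33, x2, Uma, Omega, 17), (33, x2, Uma, Omega, 25)}
σ[cid < 17]: keep tuples satisfying cid < 17 → {(33, eng, Dee, Orion, 13), (33, eng, Hal, Omega, 13), (33, eng, Pat, Helix, 13), (33, eng, Rae, Delta, 13), (33, eng, Uma, Omega, 13), (33, rd, Dee, Orion, 13), (33, rd, Hal, Omega, 13), (33, rd, Pat, Helix, 13), (33, rd, Rae, Delta, 13), (33, rd, Uma, Omega, 13), (33, x2, Dee, Orion, 13), (33, x2, Hal, Omega, 13), (33, x2, Pat, Helix, 13), (33, x2, Rae, Delta, 13), (33, x2, Uma, Omega, 13)}
Projecting to pid, pname, region (3 duplicate(s) eliminated): {(33, Delta, eng), (33, Delta, rd), (33, Delta, x2), (33, Helix, eng), (33, Helix, rd), (33, Helix, x2), (33, Omega, eng), (33, Omega, rd), (33, Omega, x2), (33, Orion, eng), (33, Orion, rd), (33, Orion, x2)}

{(33, Delta, eng), (33, Delta, rd), (33, Delta, x2), (33, Helix, eng), (33, Helix, rd), (33, Helix, x2), (33, Omega, eng), (33, Omega, rd), (33, Omega, x2), (33, Orion, eng), (33, Orion, rd), (33, Orion, x2)}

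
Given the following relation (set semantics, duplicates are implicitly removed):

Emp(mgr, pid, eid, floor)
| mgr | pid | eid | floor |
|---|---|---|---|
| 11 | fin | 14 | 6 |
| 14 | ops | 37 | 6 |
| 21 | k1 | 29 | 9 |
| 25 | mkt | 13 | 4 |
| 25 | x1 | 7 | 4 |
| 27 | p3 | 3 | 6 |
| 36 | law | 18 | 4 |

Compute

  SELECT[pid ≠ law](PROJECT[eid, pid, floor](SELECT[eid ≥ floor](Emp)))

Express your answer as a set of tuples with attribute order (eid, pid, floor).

{(13, mkt, 4), (14, fin, 6), (29, k1, 9), (37, ops, 6), (7, x1, 4)}

Apply σ_{eid ≥ floor}; surviving tuples: {(11, fin, 14, 6), (14, ops, 37, 6), (21, k1, 29, 9), (25, mkt, 13, 4), (25, x1, 7, 4), (36, law, 18, 4)}
Projecting to eid, pid, floor: {(13, mkt, 4), (14, fin, 6), (18, law, 4), (29, k1, 9), (37, ops, 6), (7, x1, 4)}
Apply σ_{pid ≠ law}; surviving tuples: {(13, mkt, 4), (14, fin, 6), (29, k1, 9), (37, ops, 6), (7, x1, 4)}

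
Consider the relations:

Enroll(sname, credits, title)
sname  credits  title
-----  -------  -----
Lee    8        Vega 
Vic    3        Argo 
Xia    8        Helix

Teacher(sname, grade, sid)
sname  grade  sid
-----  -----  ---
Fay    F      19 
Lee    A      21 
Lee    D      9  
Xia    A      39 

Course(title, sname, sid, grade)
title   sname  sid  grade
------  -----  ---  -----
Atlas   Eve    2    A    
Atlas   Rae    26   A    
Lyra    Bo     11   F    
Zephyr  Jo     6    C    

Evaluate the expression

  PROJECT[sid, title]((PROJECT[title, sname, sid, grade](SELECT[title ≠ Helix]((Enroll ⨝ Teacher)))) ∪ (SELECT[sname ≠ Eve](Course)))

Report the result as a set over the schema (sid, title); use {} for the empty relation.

{(11, Lyra), (21, Vega), (26, Atlas), (6, Zephyr), (9, Vega)}

Joining Enroll and Teacher on sname yields {(Lee, 8, Vega, A, 21), (Lee, 8, Vega, D, 9), (Xia, 8, Helix, A, 39)}.
σ[title ≠ Helix]: keep tuples satisfying title ≠ Helix → {(Lee, 8, Vega, A, 21), (Lee, 8, Vega, D, 9)}
π_{title, sname, sid, grade} gives {(Vega, Lee, 21, A), (Vega, Lee, 9, D)}.
σ[sname ≠ Eve]: keep tuples satisfying sname ≠ Eve → {(Atlas, Rae, 26, A), (Lyra, Bo, 11, F), (Zephyr, Jo, 6, C)}
Union: {(Vega, Lee, 21, A), (Vega, Lee, 9, D)} with {(Atlas, Rae, 26, A), (Lyra, Bo, 11, F), (Zephyr, Jo, 6, C)} → {(Atlas, Rae, 26, A), (Lyra, Bo, 11, F), (Vega, Lee, 21, A), (Vega, Lee, 9, D), (Zephyr, Jo, 6, C)}
π_{sid, title} gives {(11, Lyra), (21, Vega), (26, Atlas), (6, Zephyr), (9, Vega)}.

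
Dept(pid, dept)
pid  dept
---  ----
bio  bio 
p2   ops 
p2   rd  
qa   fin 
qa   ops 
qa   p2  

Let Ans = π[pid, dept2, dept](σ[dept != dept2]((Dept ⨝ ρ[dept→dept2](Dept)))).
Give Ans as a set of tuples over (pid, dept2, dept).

ρ[dept→dept2]: schema becomes (pid, dept2); tuples unchanged.
Joining Dept and ρ[dept→dept2](Dept) on pid yields {(bio, bio, bio), (p2, ops, ops), (p2, ops, rd), (p2, rd, ops), (p2, rd, rd), (qa, fin, fin), (qa, fin, ops), (qa, fin, p2), (qa, ops, fin), (qa, ops, ops), (qa, ops, p2), (qa, p2, fin), (qa, p2, ops), (qa, p2, p2)}.
σ[dept != dept2]: keep tuples satisfying dept != dept2 → {(p2, ops, rd), (p2, rd, ops), (qa, fin, ops), (qa, fin, p2), (qa, ops, fin), (qa, ops, p2), (qa, p2, fin), (qa, p2, ops)}
π[pid, dept2, dept]: project onto (pid, dept2, dept) → {(p2, ops, rd), (p2, rd, ops), (qa, fin, ops), (qa, fin, p2), (qa, ops, fin), (qa, ops, p2), (qa, p2, fin), (qa, p2, ops)}

{(p2, ops, rd), (p2, rd, ops), (qa, fin, ops), (qa, fin, p2), (qa, ops, fin), (qa, ops, p2), (qa, p2, fin), (qa, p2, ops)}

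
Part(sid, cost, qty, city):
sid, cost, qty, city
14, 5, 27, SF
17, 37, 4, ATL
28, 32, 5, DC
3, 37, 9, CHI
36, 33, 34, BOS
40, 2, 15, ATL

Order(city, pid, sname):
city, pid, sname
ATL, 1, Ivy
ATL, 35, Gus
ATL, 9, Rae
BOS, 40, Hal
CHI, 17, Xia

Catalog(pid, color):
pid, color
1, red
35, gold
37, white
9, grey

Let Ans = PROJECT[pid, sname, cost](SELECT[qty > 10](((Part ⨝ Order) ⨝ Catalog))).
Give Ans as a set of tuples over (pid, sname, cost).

{(1, Ivy, 2), (35, Gus, 2), (9, Rae, 2)}

Joining Part and Order on city yields {(17, 37, 4, ATL, 1, Ivy), (17, 37, 4, ATL, 35, Gus), (17, 37, 4, ATL, 9, Rae), (3, 37, 9, CHI, 17, Xia), (36, 33, 34, BOS, 40, Hal), (40, 2, 15, ATL, 1, Ivy), (40, 2, 15, ATL, 35, Gus), (40, 2, 15, ATL, 9, Rae)}.
Joining (Part ⨝ Order) and Catalog on pid yields {(17, 37, 4, ATL, 1, Ivy, red), (17, 37, 4, ATL, 35, Gus, gold), (17, 37, 4, ATL, 9, Rae, grey), (40, 2, 15, ATL, 1, Ivy, red), (40, 2, 15, ATL, 35, Gus, gold), (40, 2, 15, ATL, 9, Rae, grey)}.
σ[qty > 10]: keep tuples satisfying qty > 10 → {(40, 2, 15, ATL, 1, Ivy, red), (40, 2, 15, ATL, 35, Gus, gold), (40, 2, 15, ATL, 9, Rae, grey)}
Projecting to pid, sname, cost: {(1, Ivy, 2), (35, Gus, 2), (9, Rae, 2)}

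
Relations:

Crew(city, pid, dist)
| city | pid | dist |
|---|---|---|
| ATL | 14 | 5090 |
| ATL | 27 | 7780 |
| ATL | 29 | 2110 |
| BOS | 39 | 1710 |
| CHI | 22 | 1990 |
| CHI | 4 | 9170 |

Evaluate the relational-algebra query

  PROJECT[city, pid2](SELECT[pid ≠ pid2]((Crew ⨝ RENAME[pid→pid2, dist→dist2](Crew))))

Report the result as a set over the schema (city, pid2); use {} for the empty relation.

{(ATL, 14), (ATL, 27), (ATL, 29), (CHI, 22), (CHI, 4)}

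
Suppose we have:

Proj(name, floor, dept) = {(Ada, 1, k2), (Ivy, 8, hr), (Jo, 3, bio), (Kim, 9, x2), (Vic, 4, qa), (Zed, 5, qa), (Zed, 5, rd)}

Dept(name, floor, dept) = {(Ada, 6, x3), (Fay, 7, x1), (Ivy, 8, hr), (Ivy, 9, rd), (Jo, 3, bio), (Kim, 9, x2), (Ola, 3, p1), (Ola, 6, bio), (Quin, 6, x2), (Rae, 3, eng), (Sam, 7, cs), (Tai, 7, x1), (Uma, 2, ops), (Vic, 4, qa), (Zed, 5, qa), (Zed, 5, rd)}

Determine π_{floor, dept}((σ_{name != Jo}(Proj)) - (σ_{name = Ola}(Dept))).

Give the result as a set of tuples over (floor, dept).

{(1, k2), (4, qa), (5, qa), (5, rd), (8, hr), (9, x2)}

Apply σ_{name != Jo}; surviving tuples: {(Ada, 1, k2), (Ivy, 8, hr), (Kim, 9, x2), (Vic, 4, qa), (Zed, 5, qa), (Zed, 5, rd)}
Apply σ_{name = Ola}; surviving tuples: {(Ola, 3, p1), (Ola, 6, bio)}
Taking the difference: {(Ada, 1, k2), (Ivy, 8, hr), (Kim, 9, x2), (Vic, 4, qa), (Zed, 5, qa), (Zed, 5, rd)}
π_{floor, dept} gives {(1, k2), (4, qa), (5, qa), (5, rd), (8, hr), (9, x2)}.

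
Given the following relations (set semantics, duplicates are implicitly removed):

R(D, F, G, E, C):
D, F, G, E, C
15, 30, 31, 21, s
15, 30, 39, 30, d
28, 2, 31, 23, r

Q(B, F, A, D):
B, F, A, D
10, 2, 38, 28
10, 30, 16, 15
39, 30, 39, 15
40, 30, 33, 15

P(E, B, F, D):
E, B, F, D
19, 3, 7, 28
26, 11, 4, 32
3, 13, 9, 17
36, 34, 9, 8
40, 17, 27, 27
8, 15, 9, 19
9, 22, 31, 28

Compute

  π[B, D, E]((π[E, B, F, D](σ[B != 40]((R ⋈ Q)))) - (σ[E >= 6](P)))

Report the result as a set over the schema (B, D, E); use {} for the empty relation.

{(10, 15, 21), (10, 15, 30), (10, 28, 23), (39, 15, 21), (39, 15, 30)}

R ⋈ Q (natural join on D, F): {(15, 30, 31, 21, s, 10, 16), (15, 30, 31, 21, s, 39, 39), (15, 30, 31, 21, s, 40, 33), (15, 30, 39, 30, d, 10, 16), (15, 30, 39, 30, d, 39, 39), (15, 30, 39, 30, d, 40, 33), (28, 2, 31, 23, r, 10, 38)}
Apply σ_{B != 40}; surviving tuples: {(15, 30, 31, 21, s, 10, 16), (15, 30, 31, 21, s, 39, 39), (15, 30, 39, 30, d, 10, 16), (15, 30, 39, 30, d, 39, 39), (28, 2, 31, 23, r, 10, 38)}
π[E, B, F, D]: project onto (E, B, F, D) → {(21, 10, 30, 15), (21, 39, 30, 15), (23, 10, 2, 28), (30, 10, 30, 15), (30, 39, 30, 15)}
Apply σ_{E >= 6}; surviving tuples: {(19, 3, 7, 28), (26, 11, 4, 32), (36, 34, 9, 8), (40, 17, 27, 27), (8, 15, 9, 19), (9, 22, 31, 28)}
Set difference of the two operands is {(21, 10, 30, 15), (21, 39, 30, 15), (23, 10, 2, 28), (30, 10, 30, 15), (30, 39, 30, 15)}.
π[B, D, E]: project onto (B, D, E) → {(10, 15, 21), (10, 15, 30), (10, 28, 23), (39, 15, 21), (39, 15, 30)}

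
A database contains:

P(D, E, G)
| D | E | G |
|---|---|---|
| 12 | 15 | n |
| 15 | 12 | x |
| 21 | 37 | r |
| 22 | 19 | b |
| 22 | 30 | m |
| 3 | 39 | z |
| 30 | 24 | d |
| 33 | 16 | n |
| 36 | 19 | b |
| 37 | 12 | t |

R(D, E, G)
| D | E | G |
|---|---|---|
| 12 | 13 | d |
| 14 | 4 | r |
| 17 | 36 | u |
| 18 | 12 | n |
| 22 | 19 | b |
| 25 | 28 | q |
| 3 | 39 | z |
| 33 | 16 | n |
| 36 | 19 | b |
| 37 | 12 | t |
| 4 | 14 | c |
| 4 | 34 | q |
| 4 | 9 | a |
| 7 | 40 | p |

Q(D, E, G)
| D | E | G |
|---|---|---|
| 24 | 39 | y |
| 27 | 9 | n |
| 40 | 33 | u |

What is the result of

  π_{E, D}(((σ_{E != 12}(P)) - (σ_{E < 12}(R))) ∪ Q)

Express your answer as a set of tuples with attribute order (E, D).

Apply σ_{E != 12}; surviving tuples: {(12, 15, n), (21, 37, r), (22, 19, b), (22, 30, m), (3, 39, z), (30, 24, d), (33, 16, n), (36, 19, b)}
Apply σ_{E < 12}; surviving tuples: {(14, 4, r), (4, 9, a)}
Difference: {(12, 15, n), (21, 37, r), (22, 19, b), (22, 30, m), (3, 39, z), (30, 24, d), (33, 16, n), (36, 19, b)} with {(14, 4, r), (4, 9, a)} → {(12, 15, n), (21, 37, r), (22, 19, b), (22, 30, m), (3, 39, z), (30, 24, d), (33, 16, n), (36, 19, b)}
Union: {(12, 15, n), (21, 37, r), (22, 19, b), (22, 30, m), (3, 39, z), (30, 24, d), (33, 16, n), (36, 19, b)} with {(24, 39, y), (27, 9, n), (40, 33, u)} → {(12, 15, n), (21, 37, r), (22, 19, b), (22, 30, m), (24, 39, y), (27, 9, n), (3, 39, z), (30, 24, d), (33, 16, n), (36, 19, b), (40, 33, u)}
π_{E, D} gives {(15, 12), (16, 33), (19, 22), (19, 36), (24, 30), (30, 22), (33, 40), (37, 21), (39, 24), (39, 3), (9, 27)}.

{(15, 12), (16, 33), (19, 22), (19, 36), (24, 30), (30, 22), (33, 40), (37, 21), (39, 24), (39, 3), (9, 27)}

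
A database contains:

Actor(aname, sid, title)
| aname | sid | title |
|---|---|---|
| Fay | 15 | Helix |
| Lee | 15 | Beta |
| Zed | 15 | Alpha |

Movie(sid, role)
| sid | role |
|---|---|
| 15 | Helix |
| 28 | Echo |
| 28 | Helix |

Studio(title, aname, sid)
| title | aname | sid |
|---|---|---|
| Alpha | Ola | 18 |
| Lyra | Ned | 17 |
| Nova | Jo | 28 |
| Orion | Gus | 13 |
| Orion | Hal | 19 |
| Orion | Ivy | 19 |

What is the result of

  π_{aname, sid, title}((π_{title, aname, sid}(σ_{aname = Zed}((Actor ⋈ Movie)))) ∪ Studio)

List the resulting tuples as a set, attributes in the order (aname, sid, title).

{(Gus, 13, Orion), (Hal, 19, Orion), (Ivy, 19, Orion), (Jo, 28, Nova), (Ned, 17, Lyra), (Ola, 18, Alpha), (Zed, 15, Alpha)}

Natural join on sid: {(Fay, 15, Helix, Helix), (Lee, 15, Beta, Helix), (Zed, 15, Alpha, Helix)}
Filtering on aname = Zed leaves {(Zed, 15, Alpha, Helix)}.
Keep only column(s) title, aname, sid: {(Alpha, Zed, 15)}
Taking the union: {(Alpha, Ola, 18), (Alpha, Zed, 15), (Lyra, Ned, 17), (Nova, Jo, 28), (Orion, Gus, 13), (Orion, Hal, 19), (Orion, Ivy, 19)}
Keep only column(s) aname, sid, title: {(Gus, 13, Orion), (Hal, 19, Orion), (Ivy, 19, Orion), (Jo, 28, Nova), (Ned, 17, Lyra), (Ola, 18, Alpha), (Zed, 15, Alpha)}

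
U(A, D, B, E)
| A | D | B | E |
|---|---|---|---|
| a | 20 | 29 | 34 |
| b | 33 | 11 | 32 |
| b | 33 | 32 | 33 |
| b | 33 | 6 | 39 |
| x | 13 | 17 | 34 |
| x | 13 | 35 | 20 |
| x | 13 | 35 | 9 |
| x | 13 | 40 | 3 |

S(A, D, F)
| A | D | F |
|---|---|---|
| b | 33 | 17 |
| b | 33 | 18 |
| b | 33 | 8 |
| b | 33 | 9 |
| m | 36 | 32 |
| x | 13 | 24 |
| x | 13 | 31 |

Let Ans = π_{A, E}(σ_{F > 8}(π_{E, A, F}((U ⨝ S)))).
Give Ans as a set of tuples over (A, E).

U ⋈ S (natural join on A, D): {(b, 33, 11, 32, 17), (b, 33, 11, 32, 18), (b, 33, 11, 32, 8), (b, 33, 11, 32, 9), (b, 33, 32, 33, 17), (b, 33, 32, 33, 18), (b, 33, 32, 33, 8), (b, 33, 32, 33, 9), (b, 33, 6, 39, 17), (b, 33, 6, 39, 18), (b, 33, 6, 39, 8), (b, 33, 6, 39, 9), (x, 13, 17, 34, 24), (x, 13, 17, 34, 31), (x, 13, 35, 20, 24), (x, 13, 35, 20, 31), (x, 13, 35, 9, 24), (x, 13, 35, 9, 31), (x, 13, 40, 3, 24), (x, 13, 40, 3, 31)}
π_{E, A, F} gives {(20, x, 24), (20, x, 31), (3, x, 24), (3, x, 31), (32, b, 17), (32, b, 18), (32, b, 8), (32, b, 9), (33, b, 17), (33, b, 18), (33, b, 8), (33, b, 9), (34, x, 24), (34, x, 31), (39, b, 17), (39, b, 18), (39, b, 8), (39, b, 9), (9, x, 24), (9, x, 31)}.
Filtering on F > 8 leaves {(20, x, 24), (20, x, 31), (3, x, 24), (3, x, 31), (32, b, 17), (32, b, 18), (32, b, 9), (33, b, 17), (33, b, 18), (33, b, 9), (34, x, 24), (34, x, 31), (39, b, 17), (39, b, 18), (39, b, 9), (9, x, 24), (9, x, 31)}.
π_{A, E} gives {(b, 32), (b, 33), (b, 39), (x, 20), (x, 3), (x, 34), (x, 9)} (10 duplicate(s) eliminated).

{(b, 32), (b, 33), (b, 39), (x, 20), (x, 3), (x, 34), (x, 9)}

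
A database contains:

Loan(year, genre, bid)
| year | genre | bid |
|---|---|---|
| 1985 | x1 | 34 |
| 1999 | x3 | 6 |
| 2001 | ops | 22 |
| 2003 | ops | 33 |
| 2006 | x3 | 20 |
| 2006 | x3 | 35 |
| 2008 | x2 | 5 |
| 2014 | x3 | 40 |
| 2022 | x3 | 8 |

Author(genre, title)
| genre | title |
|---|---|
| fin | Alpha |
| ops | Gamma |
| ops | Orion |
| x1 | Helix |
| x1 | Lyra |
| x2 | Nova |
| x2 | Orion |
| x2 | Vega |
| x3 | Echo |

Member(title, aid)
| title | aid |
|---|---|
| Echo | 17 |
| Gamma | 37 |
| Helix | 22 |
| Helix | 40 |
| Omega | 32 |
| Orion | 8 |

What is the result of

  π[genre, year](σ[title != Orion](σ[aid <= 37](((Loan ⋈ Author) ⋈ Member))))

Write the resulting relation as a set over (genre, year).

{(ops, 2001), (ops, 2003), (x1, 1985), (x3, 1999), (x3, 2006), (x3, 2014), (x3, 2022)}

Loan ⋈ Author (natural join on genre): {(1985, x1, 34, Helix), (1985, x1, 34, Lyra), (1999, x3, 6, Echo), (2001, ops, 22, Gamma), (2001, ops, 22, Orion), (2003, ops, 33, Gamma), (2003, ops, 33, Orion), (2006, x3, 20, Echo), (2006, x3, 35, Echo), (2008, x2, 5, Nova), (2008, x2, 5, Orion), (2008, x2, 5, Vega), (2014, x3, 40, Echo), (2022, x3, 8, Echo)}
(Loan ⋈ Author) ⋈ Member (natural join on title): {(1985, x1, 34, Helix, 22), (1985, x1, 34, Helix, 40), (1999, x3, 6, Echo, 17), (2001, ops, 22, Gamma, 37), (2001, ops, 22, Orion, 8), (2003, ops, 33, Gamma, 37), (2003, ops, 33, Orion, 8), (2006, x3, 20, Echo, 17), (2006, x3, 35, Echo, 17), (2008, x2, 5, Orion, 8), (2014, x3, 40, Echo, 17), (2022, x3, 8, Echo, 17)}
Filtering on aid <= 37 leaves {(1985, x1, 34, Helix, 22), (1999, x3, 6, Echo, 17), (2001, ops, 22, Gamma, 37), (2001, ops, 22, Orion, 8), (2003, ops, 33, Gamma, 37), (2003, ops, 33, Orion, 8), (2006, x3, 20, Echo, 17), (2006, x3, 35, Echo, 17), (2008, x2, 5, Orion, 8), (2014, x3, 40, Echo, 17), (2022, x3, 8, Echo, 17)}.
Filtering on title != Orion leaves {(1985, x1, 34, Helix, 22), (1999, x3, 6, Echo, 17), (2001, ops, 22, Gamma, 37), (2003, ops, 33, Gamma, 37), (2006, x3, 20, Echo, 17), (2006, x3, 35, Echo, 17), (2014, x3, 40, Echo, 17), (2022, x3, 8, Echo, 17)}.
π_{genre, year} gives {(ops, 2001), (ops, 2003), (x1, 1985), (x3, 1999), (x3, 2006), (x3, 2014), (x3, 2022)} (1 duplicate(s) eliminated).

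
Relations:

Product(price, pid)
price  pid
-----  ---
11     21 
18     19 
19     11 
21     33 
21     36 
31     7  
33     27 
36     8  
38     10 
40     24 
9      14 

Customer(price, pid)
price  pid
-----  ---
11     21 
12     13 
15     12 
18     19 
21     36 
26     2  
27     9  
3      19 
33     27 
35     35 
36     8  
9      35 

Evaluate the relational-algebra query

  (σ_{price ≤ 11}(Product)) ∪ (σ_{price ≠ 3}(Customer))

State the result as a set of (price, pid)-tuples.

{(11, 21), (12, 13), (15, 12), (18, 19), (21, 36), (26, 2), (27, 9), (33, 27), (35, 35), (36, 8), (9, 14), (9, 35)}

σ[price ≤ 11]: keep tuples satisfying price ≤ 11 → {(11, 21), (9, 14)}
σ[price ≠ 3]: keep tuples satisfying price ≠ 3 → {(11, 21), (12, 13), (15, 12), (18, 19), (21, 36), (26, 2), (27, 9), (33, 27), (35, 35), (36, 8), (9, 35)}
Taking the union: {(11, 21), (12, 13), (15, 12), (18, 19), (21, 36), (26, 2), (27, 9), (33, 27), (35, 35), (36, 8), (9, 14), (9, 35)}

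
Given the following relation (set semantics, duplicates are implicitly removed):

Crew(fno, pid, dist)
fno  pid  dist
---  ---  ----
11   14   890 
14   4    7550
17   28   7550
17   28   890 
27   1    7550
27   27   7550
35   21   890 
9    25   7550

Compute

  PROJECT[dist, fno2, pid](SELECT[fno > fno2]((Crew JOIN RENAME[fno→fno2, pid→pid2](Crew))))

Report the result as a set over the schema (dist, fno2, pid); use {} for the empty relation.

{(7550, 14, 1), (7550, 14, 27), (7550, 14, 28), (7550, 17, 1), (7550, 17, 27), (7550, 9, 1), (7550, 9, 27), (7550, 9, 28), (7550, 9, 4), (890, 11, 21), (890, 11, 28), (890, 17, 21)}

ρ[fno→fno2, pid→pid2]: schema becomes (fno2, pid2, dist); tuples unchanged.
Joining Crew and RENAME[fno→fno2, pid→pid2](Crew) on dist yields {(11, 14, 890, 11, 14), (11, 14, 890, 17, 28), (11, 14, 890, 35, 21), (14, 4, 7550, 14, 4), (14, 4, 7550, 17, 28), (14, 4, 7550, 27, 1), (14, 4, 7550, 27, 27), (14, 4, 7550, 9, 25), (17, 28, 7550, 14, 4), (17, 28, 7550, 17, 28), (17, 28, 7550, 27, 1), (17, 28, 7550, 27, 27), (17, 28, 7550, 9, 25), (17, 28, 890, 11, 14), (17, 28, 890, 17, 28), (17, 28, 890, 35, 21), (27, 1, 7550, 14, 4), (27, 1, 7550, 17, 28), (27, 1, 7550, 27, 1), (27, 1, 7550, 27, 27), (27, 1, 7550, 9, 25), (27, 27, 7550, 14, 4), (27, 27, 7550, 17, 28), (27, 27, 7550, 27, 1), (27, 27, 7550, 27, 27), (27, 27, 7550, 9, 25), (35, 21, 890, 11, 14), (35, 21, 890, 17, 28), (35, 21, 890, 35, 21), (9, 25, 7550, 14, 4), (9, 25, 7550, 17, 28), (9, 25, 7550, 27, 1), (9, 25, 7550, 27, 27), (9, 25, 7550, 9, 25)}.
Selection fno > fno2: {(14, 4, 7550, 9, 25), (17, 28, 7550, 14, 4), (17, 28, 7550, 9, 25), (17, 28, 890, 11, 14), (27, 1, 7550, 14, 4), (27, 1, 7550, 17, 28), (27, 1, 7550, 9, 25), (27, 27, 7550, 14, 4), (27, 27, 7550, 17, 28), (27, 27, 7550, 9, 25), (35, 21, 890, 11, 14), (35, 21, 890, 17, 28)}
Keep only column(s) dist, fno2, pid: {(7550, 14, 1), (7550, 14, 27), (7550, 14, 28), (7550, 17, 1), (7550, 17, 27), (7550, 9, 1), (7550, 9, 27), (7550, 9, 28), (7550, 9, 4), (890, 11, 21), (890, 11, 28), (890, 17, 21)}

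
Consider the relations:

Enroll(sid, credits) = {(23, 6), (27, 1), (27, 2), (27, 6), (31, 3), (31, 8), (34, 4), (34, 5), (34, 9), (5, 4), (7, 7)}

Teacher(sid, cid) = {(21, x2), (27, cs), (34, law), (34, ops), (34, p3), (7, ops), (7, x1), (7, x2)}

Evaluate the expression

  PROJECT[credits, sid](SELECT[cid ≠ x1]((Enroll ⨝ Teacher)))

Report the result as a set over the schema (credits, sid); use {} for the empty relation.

Enroll ⋈ Teacher (natural join on sid): {(27, 1, cs), (27, 2, cs), (27, 6, cs), (34, 4, law), (34, 4, ops), (34, 4, p3), (34, 5, law), (34, 5, ops), (34, 5, p3), (34, 9, law), (34, 9, ops), (34, 9, p3), (7, 7, ops), (7, 7, x1), (7, 7, x2)}
Apply σ_{cid ≠ x1}; surviving tuples: {(27, 1, cs), (27, 2, cs), (27, 6, cs), (34, 4, law), (34, 4, ops), (34, 4, p3), (34, 5, law), (34, 5, ops), (34, 5, p3), (34, 9, law), (34, 9, ops), (34, 9, p3), (7, 7, ops), (7, 7, x2)}
π[credits, sid]: project onto (credits, sid) (7 duplicate(s) eliminated) → {(1, 27), (2, 27), (4, 34), (5, 34), (6, 27), (7, 7), (9, 34)}

{(1, 27), (2, 27), (4, 34), (5, 34), (6, 27), (7, 7), (9, 34)}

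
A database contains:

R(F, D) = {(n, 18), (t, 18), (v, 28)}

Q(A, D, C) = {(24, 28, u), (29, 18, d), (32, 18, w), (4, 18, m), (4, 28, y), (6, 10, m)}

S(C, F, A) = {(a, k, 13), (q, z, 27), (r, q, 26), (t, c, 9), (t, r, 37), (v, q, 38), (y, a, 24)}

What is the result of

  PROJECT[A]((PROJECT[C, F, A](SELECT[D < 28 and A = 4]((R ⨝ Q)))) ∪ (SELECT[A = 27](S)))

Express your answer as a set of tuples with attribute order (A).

R ⋈ Q (natural join on D): {(n, 18, 29, d), (n, 18, 32, w), (n, 18, 4, m), (t, 18, 29, d), (t, 18, 32, w), (t, 18, 4, m), (v, 28, 24, u), (v, 28, 4, y)}
Apply σ_{D < 28 and A = 4}; surviving tuples: {(n, 18, 4, m), (t, 18, 4, m)}
π[C, F, A]: project onto (C, F, A) → {(m, n, 4), (m, t, 4)}
Apply σ_{A = 27}; surviving tuples: {(q, z, 27)}
Set union of the two operands is {(m, n, 4), (m, t, 4), (q, z, 27)}.
π[A]: project onto (A) (1 duplicate(s) eliminated) → {27, 4}

{27, 4}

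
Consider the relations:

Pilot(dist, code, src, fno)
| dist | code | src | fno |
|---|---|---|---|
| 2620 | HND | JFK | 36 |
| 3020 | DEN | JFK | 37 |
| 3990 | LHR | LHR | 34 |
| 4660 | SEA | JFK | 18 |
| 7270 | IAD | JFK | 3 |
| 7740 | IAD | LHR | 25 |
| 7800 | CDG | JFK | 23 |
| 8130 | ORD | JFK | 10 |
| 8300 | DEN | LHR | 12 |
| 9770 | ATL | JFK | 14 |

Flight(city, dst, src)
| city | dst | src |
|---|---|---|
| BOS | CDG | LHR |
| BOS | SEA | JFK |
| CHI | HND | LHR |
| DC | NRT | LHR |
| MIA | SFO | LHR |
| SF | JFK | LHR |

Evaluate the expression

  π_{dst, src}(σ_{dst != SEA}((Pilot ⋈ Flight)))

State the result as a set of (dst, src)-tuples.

{(CDG, LHR), (HND, LHR), (JFK, LHR), (NRT, LHR), (SFO, LHR)}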